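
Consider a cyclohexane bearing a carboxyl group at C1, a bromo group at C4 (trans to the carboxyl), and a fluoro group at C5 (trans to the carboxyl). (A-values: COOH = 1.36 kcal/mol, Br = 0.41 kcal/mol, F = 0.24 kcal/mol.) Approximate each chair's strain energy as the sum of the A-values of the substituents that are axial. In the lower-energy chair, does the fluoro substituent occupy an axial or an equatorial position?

Chair I (carboxyl axial, bromo axial, fluoro equatorial): E = 1.77 kcal/mol.
Chair II (carboxyl equatorial, bromo equatorial, fluoro axial): E = 0.24 kcal/mol.
Chair II is the more stable (lower-energy) conformer, and in that chair the fluoro group is axial.

axial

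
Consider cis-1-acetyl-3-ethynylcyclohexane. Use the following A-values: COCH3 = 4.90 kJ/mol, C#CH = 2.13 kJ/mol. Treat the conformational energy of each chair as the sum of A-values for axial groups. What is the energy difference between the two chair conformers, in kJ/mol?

7.03 kJ/mol

C1 and C3 have the same parity, so for the cis isomer the two substituents are e,e in one chair and a,a in the other.
Chair I (acetyl axial, ethynyl axial): E = 7.03 kJ/mol.
Chair II (acetyl equatorial, ethynyl equatorial): E = 0.00 kJ/mol.
ΔE = 7.03 − 0.00 = 7.03 kJ/mol; chair II is more stable.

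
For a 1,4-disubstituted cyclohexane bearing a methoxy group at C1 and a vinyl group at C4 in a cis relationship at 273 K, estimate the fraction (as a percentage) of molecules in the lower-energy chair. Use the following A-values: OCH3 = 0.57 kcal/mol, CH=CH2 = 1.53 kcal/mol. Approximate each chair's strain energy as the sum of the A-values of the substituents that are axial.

C1 and C4 have opposite parity, so for the cis isomer the two substituents are one axial and one equatorial in each chair.
Chair I (methoxy axial, vinyl equatorial): E = 0.57 kcal/mol; chair II (methoxy equatorial, vinyl axial): E = 1.53 kcal/mol.
ΔG = 0.96 kcal/mol between the two chairs.
K = exp(ΔG/RT) with R = 1.987×10⁻³ kcal mol⁻¹ K⁻¹ and T = 273 K gives K ≈ 5.87.
Fraction in the lower-energy chair = K/(K+1) = 85.4%.

85.4%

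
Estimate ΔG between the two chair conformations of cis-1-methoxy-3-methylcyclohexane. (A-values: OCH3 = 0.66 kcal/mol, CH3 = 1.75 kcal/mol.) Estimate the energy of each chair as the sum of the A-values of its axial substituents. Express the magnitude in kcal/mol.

C1 and C3 have the same parity, so for the cis isomer the two substituents are e,e in one chair and a,a in the other.
Chair I (methoxy axial, methyl axial): E = 2.41 kcal/mol.
Chair II (methoxy equatorial, methyl equatorial): E = 0.00 kcal/mol.
ΔE = 2.41 − 0.00 = 2.41 kcal/mol; chair II is more stable.

2.41 kcal/mol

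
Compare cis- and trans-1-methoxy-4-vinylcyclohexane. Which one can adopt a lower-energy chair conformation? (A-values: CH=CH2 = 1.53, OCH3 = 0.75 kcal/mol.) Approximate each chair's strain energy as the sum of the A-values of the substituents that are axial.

trans

At 1,4 positions (parity opposite): cis → (a,e or e,a); trans → (e,e or a,a).
Best chair for cis: E = 0.75 kcal/mol; best chair for trans: E = 0.00 kcal/mol.
The trans isomer is lower by 0.75 kcal/mol.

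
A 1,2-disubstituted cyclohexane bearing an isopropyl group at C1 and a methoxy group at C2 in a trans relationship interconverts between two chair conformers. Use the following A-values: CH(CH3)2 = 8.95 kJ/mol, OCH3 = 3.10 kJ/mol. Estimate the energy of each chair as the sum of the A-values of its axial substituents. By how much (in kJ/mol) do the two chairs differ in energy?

C1 and C2 have opposite parity, so for the trans isomer the two substituents are e,e in one chair and a,a in the other.
Chair I (isopropyl axial, methoxy axial): E = 12.05 kJ/mol.
Chair II (isopropyl equatorial, methoxy equatorial): E = 0.00 kJ/mol.
ΔE = 12.05 − 0.00 = 12.05 kJ/mol; chair II is more stable.

12.05 kJ/mol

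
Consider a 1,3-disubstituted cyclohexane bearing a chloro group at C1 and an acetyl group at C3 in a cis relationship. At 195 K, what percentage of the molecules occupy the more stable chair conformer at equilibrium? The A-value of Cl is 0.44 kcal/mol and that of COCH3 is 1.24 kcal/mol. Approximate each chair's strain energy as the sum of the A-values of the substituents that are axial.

C1 and C3 have the same parity, so for the cis isomer the two substituents are e,e in one chair and a,a in the other.
Chair I (chloro axial, acetyl axial): E = 1.68 kcal/mol; chair II (chloro equatorial, acetyl equatorial): E = 0.00 kcal/mol.
ΔG = 1.68 kcal/mol between the two chairs.
K = exp(ΔG/RT) with R = 1.987×10⁻³ kcal mol⁻¹ K⁻¹ and T = 195 K gives K ≈ 76.4.
Fraction in the lower-energy chair = K/(K+1) = 98.7%.

98.7%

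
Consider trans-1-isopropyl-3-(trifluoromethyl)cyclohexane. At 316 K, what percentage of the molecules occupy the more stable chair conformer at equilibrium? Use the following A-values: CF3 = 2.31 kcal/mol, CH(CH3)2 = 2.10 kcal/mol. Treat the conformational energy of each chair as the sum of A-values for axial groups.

C1 and C3 have the same parity, so for the trans isomer the two substituents are one axial and one equatorial in each chair.
Chair I (trifluoromethyl axial, isopropyl equatorial): E = 2.31 kcal/mol; chair II (trifluoromethyl equatorial, isopropyl axial): E = 2.10 kcal/mol.
ΔG = 0.21 kcal/mol between the two chairs.
K = exp(ΔG/RT) with R = 1.987×10⁻³ kcal mol⁻¹ K⁻¹ and T = 316 K gives K ≈ 1.4.
Fraction in the lower-energy chair = K/(K+1) = 58.3%.

58.3%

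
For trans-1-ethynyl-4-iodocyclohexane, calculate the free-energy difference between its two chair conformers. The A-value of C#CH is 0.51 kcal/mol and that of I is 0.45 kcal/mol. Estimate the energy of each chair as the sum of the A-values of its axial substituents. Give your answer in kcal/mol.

C1 and C4 have opposite parity, so for the trans isomer the two substituents are e,e in one chair and a,a in the other.
Chair I (ethynyl axial, iodo axial): E = 0.96 kcal/mol.
Chair II (ethynyl equatorial, iodo equatorial): E = 0.00 kcal/mol.
ΔE = 0.96 − 0.00 = 0.96 kcal/mol; chair II is more stable.

0.96 kcal/mol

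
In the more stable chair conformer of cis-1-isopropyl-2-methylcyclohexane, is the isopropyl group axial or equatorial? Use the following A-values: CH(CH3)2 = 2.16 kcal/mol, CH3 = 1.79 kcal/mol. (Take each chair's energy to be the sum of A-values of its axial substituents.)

C1 and C2 have opposite parity, so for the cis isomer the two substituents are one axial and one equatorial in each chair.
Chair I (isopropyl axial, methyl equatorial): E = 2.16 kcal/mol.
Chair II (isopropyl equatorial, methyl axial): E = 1.79 kcal/mol.
Chair II is the more stable (lower-energy) conformer, and in that chair the isopropyl group is equatorial.

equatorial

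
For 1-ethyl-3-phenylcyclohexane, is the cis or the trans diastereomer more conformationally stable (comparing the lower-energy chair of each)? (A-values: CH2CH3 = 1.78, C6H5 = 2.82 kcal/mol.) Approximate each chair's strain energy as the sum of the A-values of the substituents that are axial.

cis

At 1,3 positions (parity same): cis → (e,e or a,a); trans → (a,e or e,a).
Best chair for cis: E = 0.00 kcal/mol; best chair for trans: E = 1.78 kcal/mol.
The cis isomer is lower by 1.78 kcal/mol.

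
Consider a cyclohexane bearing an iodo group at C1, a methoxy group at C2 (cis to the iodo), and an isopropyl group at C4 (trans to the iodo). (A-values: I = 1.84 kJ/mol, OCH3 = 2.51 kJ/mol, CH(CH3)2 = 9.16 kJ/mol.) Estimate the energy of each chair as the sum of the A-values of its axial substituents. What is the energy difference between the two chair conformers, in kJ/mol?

8.49 kJ/mol

Chair I (iodo axial, methoxy equatorial, isopropyl axial): E = 11.00 kJ/mol.
Chair II (iodo equatorial, methoxy axial, isopropyl equatorial): E = 2.51 kJ/mol.
ΔE = 11.00 − 2.51 = 8.49 kJ/mol; chair II is more stable.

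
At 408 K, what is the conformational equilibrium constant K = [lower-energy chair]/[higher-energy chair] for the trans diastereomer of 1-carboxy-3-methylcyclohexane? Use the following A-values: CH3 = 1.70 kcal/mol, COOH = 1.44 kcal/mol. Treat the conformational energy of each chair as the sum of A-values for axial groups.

C1 and C3 have the same parity, so for the trans isomer the two substituents are one axial and one equatorial in each chair.
Chair I (methyl axial, carboxyl equatorial): E = 1.70 kcal/mol; chair II (methyl equatorial, carboxyl axial): E = 1.44 kcal/mol.
ΔG = 0.26 kcal/mol between the two chairs.
K = exp(ΔG/RT) with R = 1.987×10⁻³ kcal mol⁻¹ K⁻¹ and T = 408 K gives K ≈ 1.38.

K ≈ 1.38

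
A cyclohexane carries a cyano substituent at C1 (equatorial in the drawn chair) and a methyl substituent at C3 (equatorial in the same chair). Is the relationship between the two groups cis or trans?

cis

C1 and C3 have the same parity, so their axial bonds point in the same direction.
With same-parity carbons, two substituents on the same face are both axial or both equatorial; opposite faces give one of each.
Here the groups are equatorial/equatorial → same face → cis.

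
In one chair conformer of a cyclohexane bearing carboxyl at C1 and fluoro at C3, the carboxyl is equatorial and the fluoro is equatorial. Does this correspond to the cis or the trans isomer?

C1 and C3 have the same parity, so their axial bonds point in the same direction.
With same-parity carbons, two substituents on the same face are both axial or both equatorial; opposite faces give one of each.
Here the groups are equatorial/equatorial → same face → cis.

cis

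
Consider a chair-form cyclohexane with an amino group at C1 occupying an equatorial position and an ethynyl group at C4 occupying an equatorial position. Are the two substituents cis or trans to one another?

C1 and C4 have opposite parity, so their axial bonds point in opposite directions.
With opposite-parity carbons, two substituents on the same face are one axial and one equatorial; opposite faces give both axial or both equatorial.
Here the groups are equatorial/equatorial → opposite face → trans.

trans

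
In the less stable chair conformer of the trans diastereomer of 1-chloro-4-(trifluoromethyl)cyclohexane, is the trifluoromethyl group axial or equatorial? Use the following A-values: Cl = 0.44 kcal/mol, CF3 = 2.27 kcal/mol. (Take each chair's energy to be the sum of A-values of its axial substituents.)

axial

C1 and C4 have opposite parity, so for the trans isomer the two substituents are e,e in one chair and a,a in the other.
Chair I (chloro axial, trifluoromethyl axial): E = 2.71 kcal/mol.
Chair II (chloro equatorial, trifluoromethyl equatorial): E = 0.00 kcal/mol.
Chair I is the less stable (higher-energy) conformer, and in that chair the trifluoromethyl group is axial.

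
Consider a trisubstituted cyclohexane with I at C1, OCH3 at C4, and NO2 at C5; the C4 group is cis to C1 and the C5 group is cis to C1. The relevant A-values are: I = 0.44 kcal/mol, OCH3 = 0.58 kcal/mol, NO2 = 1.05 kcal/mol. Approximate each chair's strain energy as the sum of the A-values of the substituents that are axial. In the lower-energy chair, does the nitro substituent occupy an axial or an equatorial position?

equatorial

Chair I (iodo axial, methoxy equatorial, nitro axial): E = 1.49 kcal/mol.
Chair II (iodo equatorial, methoxy axial, nitro equatorial): E = 0.58 kcal/mol.
Chair II is the more stable (lower-energy) conformer, and in that chair the nitro group is equatorial.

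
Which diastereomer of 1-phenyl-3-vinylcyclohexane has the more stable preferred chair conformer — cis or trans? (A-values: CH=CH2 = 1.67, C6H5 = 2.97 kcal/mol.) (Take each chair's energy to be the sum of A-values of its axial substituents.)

cis

At 1,3 positions (parity same): cis → (e,e or a,a); trans → (a,e or e,a).
Best chair for cis: E = 0.00 kcal/mol; best chair for trans: E = 1.67 kcal/mol.
The cis isomer is lower by 1.67 kcal/mol.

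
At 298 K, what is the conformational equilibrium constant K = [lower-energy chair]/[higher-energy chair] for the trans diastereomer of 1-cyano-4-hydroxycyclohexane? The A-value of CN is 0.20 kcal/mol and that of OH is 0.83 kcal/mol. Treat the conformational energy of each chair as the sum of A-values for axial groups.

C1 and C4 have opposite parity, so for the trans isomer the two substituents are e,e in one chair and a,a in the other.
Chair I (cyano axial, hydroxyl axial): E = 1.03 kcal/mol; chair II (cyano equatorial, hydroxyl equatorial): E = 0.00 kcal/mol.
ΔG = 1.03 kcal/mol between the two chairs.
K = exp(ΔG/RT) with R = 1.987×10⁻³ kcal mol⁻¹ K⁻¹ and T = 298 K gives K ≈ 5.69.

K ≈ 5.69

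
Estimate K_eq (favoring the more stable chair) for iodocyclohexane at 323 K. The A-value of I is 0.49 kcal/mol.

K ≈ 2.15

One chair has the iodo group axial (E = 0.49 kcal/mol) and the other has it equatorial (E = 0).
ΔG = 0.49 kcal/mol between the two chairs.
K = exp(ΔG/RT) with R = 1.987×10⁻³ kcal mol⁻¹ K⁻¹ and T = 323 K gives K ≈ 2.15.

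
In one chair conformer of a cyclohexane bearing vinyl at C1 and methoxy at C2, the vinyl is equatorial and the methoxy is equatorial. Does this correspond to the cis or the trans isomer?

trans

C1 and C2 have opposite parity, so their axial bonds point in opposite directions.
With opposite-parity carbons, two substituents on the same face are one axial and one equatorial; opposite faces give both axial or both equatorial.
Here the groups are equatorial/equatorial → opposite face → trans.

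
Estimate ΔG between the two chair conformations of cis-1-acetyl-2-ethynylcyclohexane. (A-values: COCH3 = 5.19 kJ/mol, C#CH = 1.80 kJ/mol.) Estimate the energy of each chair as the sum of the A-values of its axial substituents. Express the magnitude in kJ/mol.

3.39 kJ/mol

C1 and C2 have opposite parity, so for the cis isomer the two substituents are one axial and one equatorial in each chair.
Chair I (acetyl axial, ethynyl equatorial): E = 5.19 kJ/mol.
Chair II (acetyl equatorial, ethynyl axial): E = 1.80 kJ/mol.
ΔE = 5.19 − 1.80 = 3.39 kJ/mol; chair II is more stable.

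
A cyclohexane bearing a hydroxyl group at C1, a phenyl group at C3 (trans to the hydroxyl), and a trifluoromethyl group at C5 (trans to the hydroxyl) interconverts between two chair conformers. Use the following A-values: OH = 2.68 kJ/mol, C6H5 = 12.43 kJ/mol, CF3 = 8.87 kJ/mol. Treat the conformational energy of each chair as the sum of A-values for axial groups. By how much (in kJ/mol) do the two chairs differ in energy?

18.62 kJ/mol

Chair I (hydroxyl axial, phenyl equatorial, trifluoromethyl equatorial): E = 2.68 kJ/mol.
Chair II (hydroxyl equatorial, phenyl axial, trifluoromethyl axial): E = 21.30 kJ/mol.
ΔE = 21.30 − 2.68 = 18.62 kJ/mol; chair I is more stable.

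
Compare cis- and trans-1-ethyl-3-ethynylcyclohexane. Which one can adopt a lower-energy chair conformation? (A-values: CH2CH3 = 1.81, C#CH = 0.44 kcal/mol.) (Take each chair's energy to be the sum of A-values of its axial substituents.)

At 1,3 positions (parity same): cis → (e,e or a,a); trans → (a,e or e,a).
Best chair for cis: E = 0.00 kcal/mol; best chair for trans: E = 0.44 kcal/mol.
The cis isomer is lower by 0.44 kcal/mol.

cis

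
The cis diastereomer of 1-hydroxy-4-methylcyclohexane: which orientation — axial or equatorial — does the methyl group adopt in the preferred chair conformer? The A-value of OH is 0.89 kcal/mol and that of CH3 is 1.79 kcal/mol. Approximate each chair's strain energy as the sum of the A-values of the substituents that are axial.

C1 and C4 have opposite parity, so for the cis isomer the two substituents are one axial and one equatorial in each chair.
Chair I (hydroxyl axial, methyl equatorial): E = 0.89 kcal/mol.
Chair II (hydroxyl equatorial, methyl axial): E = 1.79 kcal/mol.
Chair I is the more stable (lower-energy) conformer, and in that chair the methyl group is equatorial.

equatorial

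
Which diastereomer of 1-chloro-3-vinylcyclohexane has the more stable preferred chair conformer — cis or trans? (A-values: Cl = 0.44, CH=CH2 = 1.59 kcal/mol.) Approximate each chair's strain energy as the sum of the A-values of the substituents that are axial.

cis

At 1,3 positions (parity same): cis → (e,e or a,a); trans → (a,e or e,a).
Best chair for cis: E = 0.00 kcal/mol; best chair for trans: E = 0.44 kcal/mol.
The cis isomer is lower by 0.44 kcal/mol.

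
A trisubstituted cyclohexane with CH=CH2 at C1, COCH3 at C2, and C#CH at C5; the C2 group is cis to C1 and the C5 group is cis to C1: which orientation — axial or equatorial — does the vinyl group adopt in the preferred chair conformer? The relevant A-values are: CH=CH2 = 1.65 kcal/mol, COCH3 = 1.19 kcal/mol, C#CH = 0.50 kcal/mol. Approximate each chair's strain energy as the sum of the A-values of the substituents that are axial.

equatorial

Chair I (vinyl axial, acetyl equatorial, ethynyl axial): E = 2.15 kcal/mol.
Chair II (vinyl equatorial, acetyl axial, ethynyl equatorial): E = 1.19 kcal/mol.
Chair II is the more stable (lower-energy) conformer, and in that chair the vinyl group is equatorial.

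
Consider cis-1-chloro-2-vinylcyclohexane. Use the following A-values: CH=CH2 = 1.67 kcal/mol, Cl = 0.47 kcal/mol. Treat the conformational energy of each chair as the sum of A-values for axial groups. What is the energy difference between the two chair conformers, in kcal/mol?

C1 and C2 have opposite parity, so for the cis isomer the two substituents are one axial and one equatorial in each chair.
Chair I (vinyl axial, chloro equatorial): E = 1.67 kcal/mol.
Chair II (vinyl equatorial, chloro axial): E = 0.47 kcal/mol.
ΔE = 1.67 − 0.47 = 1.20 kcal/mol; chair II is more stable.

1.20 kcal/mol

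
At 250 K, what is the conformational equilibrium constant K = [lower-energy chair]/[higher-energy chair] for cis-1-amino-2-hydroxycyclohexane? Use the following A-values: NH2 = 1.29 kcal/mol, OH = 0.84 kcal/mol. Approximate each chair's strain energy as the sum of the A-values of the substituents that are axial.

C1 and C2 have opposite parity, so for the cis isomer the two substituents are one axial and one equatorial in each chair.
Chair I (amino axial, hydroxyl equatorial): E = 1.29 kcal/mol; chair II (amino equatorial, hydroxyl axial): E = 0.84 kcal/mol.
ΔG = 0.45 kcal/mol between the two chairs.
K = exp(ΔG/RT) with R = 1.987×10⁻³ kcal mol⁻¹ K⁻¹ and T = 250 K gives K ≈ 2.47.

K ≈ 2.47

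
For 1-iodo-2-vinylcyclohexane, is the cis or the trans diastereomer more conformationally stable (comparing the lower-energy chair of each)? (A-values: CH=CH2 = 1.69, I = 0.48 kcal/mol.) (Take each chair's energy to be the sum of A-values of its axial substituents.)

At 1,2 positions (parity opposite): cis → (a,e or e,a); trans → (e,e or a,a).
Best chair for cis: E = 0.48 kcal/mol; best chair for trans: E = 0.00 kcal/mol.
The trans isomer is lower by 0.48 kcal/mol.

trans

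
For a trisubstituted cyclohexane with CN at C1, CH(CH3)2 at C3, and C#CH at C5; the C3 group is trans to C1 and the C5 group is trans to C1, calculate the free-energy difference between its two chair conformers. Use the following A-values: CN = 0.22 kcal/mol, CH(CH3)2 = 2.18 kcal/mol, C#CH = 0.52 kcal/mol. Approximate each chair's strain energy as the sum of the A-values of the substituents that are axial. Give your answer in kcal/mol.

2.48 kcal/mol

Chair I (cyano axial, isopropyl equatorial, ethynyl equatorial): E = 0.22 kcal/mol.
Chair II (cyano equatorial, isopropyl axial, ethynyl axial): E = 2.70 kcal/mol.
ΔE = 2.70 − 0.22 = 2.48 kcal/mol; chair I is more stable.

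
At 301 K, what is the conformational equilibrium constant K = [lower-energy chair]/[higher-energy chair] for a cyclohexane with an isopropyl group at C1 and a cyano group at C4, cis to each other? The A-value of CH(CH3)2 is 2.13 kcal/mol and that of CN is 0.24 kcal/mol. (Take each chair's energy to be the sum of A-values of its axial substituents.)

C1 and C4 have opposite parity, so for the cis isomer the two substituents are one axial and one equatorial in each chair.
Chair I (isopropyl axial, cyano equatorial): E = 2.13 kcal/mol; chair II (isopropyl equatorial, cyano axial): E = 0.24 kcal/mol.
ΔG = 1.89 kcal/mol between the two chairs.
K = exp(ΔG/RT) with R = 1.987×10⁻³ kcal mol⁻¹ K⁻¹ and T = 301 K gives K ≈ 23.6.

K ≈ 23.6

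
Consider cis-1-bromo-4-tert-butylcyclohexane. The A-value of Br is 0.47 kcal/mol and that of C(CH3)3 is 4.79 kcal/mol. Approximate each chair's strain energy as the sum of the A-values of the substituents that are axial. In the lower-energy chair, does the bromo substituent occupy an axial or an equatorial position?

C1 and C4 have opposite parity, so for the cis isomer the two substituents are one axial and one equatorial in each chair.
Chair I (bromo axial, tert-butyl equatorial): E = 0.47 kcal/mol.
Chair II (bromo equatorial, tert-butyl axial): E = 4.79 kcal/mol.
Chair I is the more stable (lower-energy) conformer, and in that chair the bromo group is axial.

axial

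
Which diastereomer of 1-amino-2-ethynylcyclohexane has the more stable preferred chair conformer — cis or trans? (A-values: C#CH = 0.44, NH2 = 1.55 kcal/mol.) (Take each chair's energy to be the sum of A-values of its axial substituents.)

At 1,2 positions (parity opposite): cis → (a,e or e,a); trans → (e,e or a,a).
Best chair for cis: E = 0.44 kcal/mol; best chair for trans: E = 0.00 kcal/mol.
The trans isomer is lower by 0.44 kcal/mol.

trans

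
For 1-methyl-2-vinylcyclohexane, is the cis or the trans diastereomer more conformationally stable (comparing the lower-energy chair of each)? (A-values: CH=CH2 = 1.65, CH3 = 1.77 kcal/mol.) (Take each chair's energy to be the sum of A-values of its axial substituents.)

At 1,2 positions (parity opposite): cis → (a,e or e,a); trans → (e,e or a,a).
Best chair for cis: E = 1.65 kcal/mol; best chair for trans: E = 0.00 kcal/mol.
The trans isomer is lower by 1.65 kcal/mol.

trans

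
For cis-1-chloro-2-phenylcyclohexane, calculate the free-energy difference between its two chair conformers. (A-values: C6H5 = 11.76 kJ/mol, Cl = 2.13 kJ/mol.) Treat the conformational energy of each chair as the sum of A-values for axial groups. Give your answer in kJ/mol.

C1 and C2 have opposite parity, so for the cis isomer the two substituents are one axial and one equatorial in each chair.
Chair I (phenyl axial, chloro equatorial): E = 11.76 kJ/mol.
Chair II (phenyl equatorial, chloro axial): E = 2.13 kJ/mol.
ΔE = 11.76 − 2.13 = 9.63 kJ/mol; chair II is more stable.

9.63 kJ/mol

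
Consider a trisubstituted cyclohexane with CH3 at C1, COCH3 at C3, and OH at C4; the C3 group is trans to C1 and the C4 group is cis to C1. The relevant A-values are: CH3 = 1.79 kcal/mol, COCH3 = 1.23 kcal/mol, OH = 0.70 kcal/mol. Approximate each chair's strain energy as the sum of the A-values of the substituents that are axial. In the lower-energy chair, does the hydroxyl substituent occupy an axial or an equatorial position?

equatorial

Chair I (methyl axial, acetyl equatorial, hydroxyl equatorial): E = 1.79 kcal/mol.
Chair II (methyl equatorial, acetyl axial, hydroxyl axial): E = 1.93 kcal/mol.
Chair I is the more stable (lower-energy) conformer, and in that chair the hydroxyl group is equatorial.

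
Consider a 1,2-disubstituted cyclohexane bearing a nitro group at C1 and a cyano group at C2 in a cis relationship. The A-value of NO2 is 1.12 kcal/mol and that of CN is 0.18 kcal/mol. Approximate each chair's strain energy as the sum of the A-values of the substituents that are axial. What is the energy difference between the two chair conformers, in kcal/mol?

C1 and C2 have opposite parity, so for the cis isomer the two substituents are one axial and one equatorial in each chair.
Chair I (nitro axial, cyano equatorial): E = 1.12 kcal/mol.
Chair II (nitro equatorial, cyano axial): E = 0.18 kcal/mol.
ΔE = 1.12 − 0.18 = 0.94 kcal/mol; chair II is more stable.

0.94 kcal/mol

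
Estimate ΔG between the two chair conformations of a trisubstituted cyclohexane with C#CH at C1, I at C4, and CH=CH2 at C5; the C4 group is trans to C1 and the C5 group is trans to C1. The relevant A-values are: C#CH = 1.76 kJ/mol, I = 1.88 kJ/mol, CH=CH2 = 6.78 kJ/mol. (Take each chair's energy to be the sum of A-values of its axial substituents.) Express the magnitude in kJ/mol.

Chair I (ethynyl axial, iodo axial, vinyl equatorial): E = 3.64 kJ/mol.
Chair II (ethynyl equatorial, iodo equatorial, vinyl axial): E = 6.78 kJ/mol.
ΔE = 6.78 − 3.64 = 3.14 kJ/mol; chair I is more stable.

3.14 kJ/mol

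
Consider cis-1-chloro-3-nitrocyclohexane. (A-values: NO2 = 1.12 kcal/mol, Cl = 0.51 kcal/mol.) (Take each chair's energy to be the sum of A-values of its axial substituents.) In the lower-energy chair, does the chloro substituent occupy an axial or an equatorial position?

C1 and C3 have the same parity, so for the cis isomer the two substituents are e,e in one chair and a,a in the other.
Chair I (nitro axial, chloro axial): E = 1.63 kcal/mol.
Chair II (nitro equatorial, chloro equatorial): E = 0.00 kcal/mol.
Chair II is the more stable (lower-energy) conformer, and in that chair the chloro group is equatorial.

equatorial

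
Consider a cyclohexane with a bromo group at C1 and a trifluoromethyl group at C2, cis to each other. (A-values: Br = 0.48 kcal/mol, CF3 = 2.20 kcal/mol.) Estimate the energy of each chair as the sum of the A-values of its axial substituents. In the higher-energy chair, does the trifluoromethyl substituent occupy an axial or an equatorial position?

C1 and C2 have opposite parity, so for the cis isomer the two substituents are one axial and one equatorial in each chair.
Chair I (bromo axial, trifluoromethyl equatorial): E = 0.48 kcal/mol.
Chair II (bromo equatorial, trifluoromethyl axial): E = 2.20 kcal/mol.
Chair II is the less stable (higher-energy) conformer, and in that chair the trifluoromethyl group is axial.

axial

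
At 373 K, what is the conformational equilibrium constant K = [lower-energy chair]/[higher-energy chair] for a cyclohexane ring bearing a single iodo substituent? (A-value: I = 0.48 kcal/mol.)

K ≈ 1.91

One chair has the iodo group axial (E = 0.48 kcal/mol) and the other has it equatorial (E = 0).
ΔG = 0.48 kcal/mol between the two chairs.
K = exp(ΔG/RT) with R = 1.987×10⁻³ kcal mol⁻¹ K⁻¹ and T = 373 K gives K ≈ 1.91.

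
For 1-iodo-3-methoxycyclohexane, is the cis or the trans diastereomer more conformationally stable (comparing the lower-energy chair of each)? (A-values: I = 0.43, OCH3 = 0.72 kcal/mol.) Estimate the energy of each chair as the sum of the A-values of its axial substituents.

cis

At 1,3 positions (parity same): cis → (e,e or a,a); trans → (a,e or e,a).
Best chair for cis: E = 0.00 kcal/mol; best chair for trans: E = 0.43 kcal/mol.
The cis isomer is lower by 0.43 kcal/mol.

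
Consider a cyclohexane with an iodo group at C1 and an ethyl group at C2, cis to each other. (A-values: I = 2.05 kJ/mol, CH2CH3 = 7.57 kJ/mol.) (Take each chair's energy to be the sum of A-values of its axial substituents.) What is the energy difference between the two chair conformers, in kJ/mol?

5.52 kJ/mol

C1 and C2 have opposite parity, so for the cis isomer the two substituents are one axial and one equatorial in each chair.
Chair I (iodo axial, ethyl equatorial): E = 2.05 kJ/mol.
Chair II (iodo equatorial, ethyl axial): E = 7.57 kJ/mol.
ΔE = 7.57 − 2.05 = 5.52 kJ/mol; chair I is more stable.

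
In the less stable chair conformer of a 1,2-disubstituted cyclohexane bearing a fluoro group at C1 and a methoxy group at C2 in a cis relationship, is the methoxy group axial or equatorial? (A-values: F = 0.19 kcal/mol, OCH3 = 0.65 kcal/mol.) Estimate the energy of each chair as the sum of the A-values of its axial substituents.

axial

C1 and C2 have opposite parity, so for the cis isomer the two substituents are one axial and one equatorial in each chair.
Chair I (fluoro axial, methoxy equatorial): E = 0.19 kcal/mol.
Chair II (fluoro equatorial, methoxy axial): E = 0.65 kcal/mol.
Chair II is the less stable (higher-energy) conformer, and in that chair the methoxy group is axial.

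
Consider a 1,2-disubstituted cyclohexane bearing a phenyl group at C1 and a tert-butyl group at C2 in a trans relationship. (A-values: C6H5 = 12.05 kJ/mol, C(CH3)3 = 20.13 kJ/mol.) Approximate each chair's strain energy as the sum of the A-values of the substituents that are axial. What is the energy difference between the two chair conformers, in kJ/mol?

32.18 kJ/mol

C1 and C2 have opposite parity, so for the trans isomer the two substituents are e,e in one chair and a,a in the other.
Chair I (phenyl axial, tert-butyl axial): E = 32.18 kJ/mol.
Chair II (phenyl equatorial, tert-butyl equatorial): E = 0.00 kJ/mol.
ΔE = 32.18 − 0.00 = 32.18 kJ/mol; chair II is more stable.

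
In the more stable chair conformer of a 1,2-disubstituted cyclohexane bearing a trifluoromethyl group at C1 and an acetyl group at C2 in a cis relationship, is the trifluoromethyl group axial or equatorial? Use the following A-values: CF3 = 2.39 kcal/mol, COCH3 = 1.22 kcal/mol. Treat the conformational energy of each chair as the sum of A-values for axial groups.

equatorial

C1 and C2 have opposite parity, so for the cis isomer the two substituents are one axial and one equatorial in each chair.
Chair I (trifluoromethyl axial, acetyl equatorial): E = 2.39 kcal/mol.
Chair II (trifluoromethyl equatorial, acetyl axial): E = 1.22 kcal/mol.
Chair II is the more stable (lower-energy) conformer, and in that chair the trifluoromethyl group is equatorial.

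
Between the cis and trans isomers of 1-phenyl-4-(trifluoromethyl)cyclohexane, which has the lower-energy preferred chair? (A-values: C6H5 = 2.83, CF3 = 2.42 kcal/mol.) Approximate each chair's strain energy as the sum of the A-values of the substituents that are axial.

trans

At 1,4 positions (parity opposite): cis → (a,e or e,a); trans → (e,e or a,a).
Best chair for cis: E = 2.42 kcal/mol; best chair for trans: E = 0.00 kcal/mol.
The trans isomer is lower by 2.42 kcal/mol.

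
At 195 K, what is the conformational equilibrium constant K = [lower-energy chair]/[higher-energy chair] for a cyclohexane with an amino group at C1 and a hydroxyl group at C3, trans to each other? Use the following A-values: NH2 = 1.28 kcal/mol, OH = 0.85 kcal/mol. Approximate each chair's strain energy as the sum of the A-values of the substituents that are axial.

C1 and C3 have the same parity, so for the trans isomer the two substituents are one axial and one equatorial in each chair.
Chair I (amino axial, hydroxyl equatorial): E = 1.28 kcal/mol; chair II (amino equatorial, hydroxyl axial): E = 0.85 kcal/mol.
ΔG = 0.43 kcal/mol between the two chairs.
K = exp(ΔG/RT) with R = 1.987×10⁻³ kcal mol⁻¹ K⁻¹ and T = 195 K gives K ≈ 3.03.

K ≈ 3.03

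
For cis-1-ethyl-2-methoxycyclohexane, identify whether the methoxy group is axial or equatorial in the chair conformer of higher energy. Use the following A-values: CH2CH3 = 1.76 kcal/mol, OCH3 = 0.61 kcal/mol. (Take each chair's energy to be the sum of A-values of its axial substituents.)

equatorial

C1 and C2 have opposite parity, so for the cis isomer the two substituents are one axial and one equatorial in each chair.
Chair I (ethyl axial, methoxy equatorial): E = 1.76 kcal/mol.
Chair II (ethyl equatorial, methoxy axial): E = 0.61 kcal/mol.
Chair I is the less stable (higher-energy) conformer, and in that chair the methoxy group is equatorial.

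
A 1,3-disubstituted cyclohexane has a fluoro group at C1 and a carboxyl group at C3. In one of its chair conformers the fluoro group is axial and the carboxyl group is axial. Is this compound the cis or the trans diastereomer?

C1 and C3 have the same parity, so their axial bonds point in the same direction.
With same-parity carbons, two substituents on the same face are both axial or both equatorial; opposite faces give one of each.
Here the groups are axial/axial → same face → cis.

cis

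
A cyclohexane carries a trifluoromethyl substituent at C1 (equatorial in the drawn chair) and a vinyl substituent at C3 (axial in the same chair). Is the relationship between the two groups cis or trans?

C1 and C3 have the same parity, so their axial bonds point in the same direction.
With same-parity carbons, two substituents on the same face are both axial or both equatorial; opposite faces give one of each.
Here the groups are equatorial/axial → opposite face → trans.

trans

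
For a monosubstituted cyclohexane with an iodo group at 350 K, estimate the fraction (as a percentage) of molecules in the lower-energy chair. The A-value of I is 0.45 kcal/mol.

65.6%

One chair has the iodo group axial (E = 0.45 kcal/mol) and the other has it equatorial (E = 0).
ΔG = 0.45 kcal/mol between the two chairs.
K = exp(ΔG/RT) with R = 1.987×10⁻³ kcal mol⁻¹ K⁻¹ and T = 350 K gives K ≈ 1.91.
Fraction in the lower-energy chair = K/(K+1) = 65.6%.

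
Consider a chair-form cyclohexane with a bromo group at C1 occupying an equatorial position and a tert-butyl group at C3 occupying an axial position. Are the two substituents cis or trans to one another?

trans

C1 and C3 have the same parity, so their axial bonds point in the same direction.
With same-parity carbons, two substituents on the same face are both axial or both equatorial; opposite faces give one of each.
Here the groups are equatorial/axial → opposite face → trans.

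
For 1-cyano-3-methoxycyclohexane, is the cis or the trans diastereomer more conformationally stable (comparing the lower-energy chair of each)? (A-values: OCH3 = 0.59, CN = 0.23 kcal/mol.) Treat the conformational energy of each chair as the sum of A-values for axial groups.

At 1,3 positions (parity same): cis → (e,e or a,a); trans → (a,e or e,a).
Best chair for cis: E = 0.00 kcal/mol; best chair for trans: E = 0.23 kcal/mol.
The cis isomer is lower by 0.23 kcal/mol.

cis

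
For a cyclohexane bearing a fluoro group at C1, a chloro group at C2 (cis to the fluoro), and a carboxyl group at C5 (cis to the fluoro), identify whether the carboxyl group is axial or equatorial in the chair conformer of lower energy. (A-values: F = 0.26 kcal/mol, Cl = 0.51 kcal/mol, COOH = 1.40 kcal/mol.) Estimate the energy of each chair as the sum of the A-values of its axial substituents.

equatorial

Chair I (fluoro axial, chloro equatorial, carboxyl axial): E = 1.66 kcal/mol.
Chair II (fluoro equatorial, chloro axial, carboxyl equatorial): E = 0.51 kcal/mol.
Chair II is the more stable (lower-energy) conformer, and in that chair the carboxyl group is equatorial.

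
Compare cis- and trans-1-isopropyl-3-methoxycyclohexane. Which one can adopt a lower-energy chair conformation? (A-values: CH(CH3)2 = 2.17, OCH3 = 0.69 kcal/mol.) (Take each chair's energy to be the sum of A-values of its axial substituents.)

cis

At 1,3 positions (parity same): cis → (e,e or a,a); trans → (a,e or e,a).
Best chair for cis: E = 0.00 kcal/mol; best chair for trans: E = 0.69 kcal/mol.
The cis isomer is lower by 0.69 kcal/mol.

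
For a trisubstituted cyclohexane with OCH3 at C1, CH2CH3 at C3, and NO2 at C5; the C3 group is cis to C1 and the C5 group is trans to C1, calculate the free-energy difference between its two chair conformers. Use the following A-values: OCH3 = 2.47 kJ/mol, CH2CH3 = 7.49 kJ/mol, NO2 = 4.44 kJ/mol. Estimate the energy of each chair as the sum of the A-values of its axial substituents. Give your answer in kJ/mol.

Chair I (methoxy axial, ethyl axial, nitro equatorial): E = 9.96 kJ/mol.
Chair II (methoxy equatorial, ethyl equatorial, nitro axial): E = 4.44 kJ/mol.
ΔE = 9.96 − 4.44 = 5.52 kJ/mol; chair II is more stable.

5.52 kJ/mol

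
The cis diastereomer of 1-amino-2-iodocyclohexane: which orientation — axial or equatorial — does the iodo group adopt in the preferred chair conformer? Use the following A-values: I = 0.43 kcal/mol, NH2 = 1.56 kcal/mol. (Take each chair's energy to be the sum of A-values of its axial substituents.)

axial

C1 and C2 have opposite parity, so for the cis isomer the two substituents are one axial and one equatorial in each chair.
Chair I (iodo axial, amino equatorial): E = 0.43 kcal/mol.
Chair II (iodo equatorial, amino axial): E = 1.56 kcal/mol.
Chair I is the more stable (lower-energy) conformer, and in that chair the iodo group is axial.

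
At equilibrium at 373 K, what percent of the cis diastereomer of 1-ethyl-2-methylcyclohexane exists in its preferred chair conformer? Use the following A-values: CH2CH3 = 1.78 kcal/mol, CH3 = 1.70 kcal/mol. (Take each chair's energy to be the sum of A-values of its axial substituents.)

52.7%

C1 and C2 have opposite parity, so for the cis isomer the two substituents are one axial and one equatorial in each chair.
Chair I (ethyl axial, methyl equatorial): E = 1.78 kcal/mol; chair II (ethyl equatorial, methyl axial): E = 1.70 kcal/mol.
ΔG = 0.08 kcal/mol between the two chairs.
K = exp(ΔG/RT) with R = 1.987×10⁻³ kcal mol⁻¹ K⁻¹ and T = 373 K gives K ≈ 1.11.
Fraction in the lower-energy chair = K/(K+1) = 52.7%.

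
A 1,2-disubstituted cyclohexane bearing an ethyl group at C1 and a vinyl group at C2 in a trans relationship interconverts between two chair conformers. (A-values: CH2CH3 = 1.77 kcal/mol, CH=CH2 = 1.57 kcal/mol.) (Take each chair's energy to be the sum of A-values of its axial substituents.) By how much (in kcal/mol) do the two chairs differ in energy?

C1 and C2 have opposite parity, so for the trans isomer the two substituents are e,e in one chair and a,a in the other.
Chair I (ethyl axial, vinyl axial): E = 3.34 kcal/mol.
Chair II (ethyl equatorial, vinyl equatorial): E = 0.00 kcal/mol.
ΔE = 3.34 − 0.00 = 3.34 kcal/mol; chair II is more stable.

3.34 kcal/mol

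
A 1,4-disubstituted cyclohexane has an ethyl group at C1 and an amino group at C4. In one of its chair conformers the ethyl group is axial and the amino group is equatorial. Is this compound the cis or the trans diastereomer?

cis

C1 and C4 have opposite parity, so their axial bonds point in opposite directions.
With opposite-parity carbons, two substituents on the same face are one axial and one equatorial; opposite faces give both axial or both equatorial.
Here the groups are axial/equatorial → same face → cis.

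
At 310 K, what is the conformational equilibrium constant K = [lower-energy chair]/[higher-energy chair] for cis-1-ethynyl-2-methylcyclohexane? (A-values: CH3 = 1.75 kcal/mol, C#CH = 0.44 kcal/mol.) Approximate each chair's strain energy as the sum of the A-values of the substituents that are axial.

C1 and C2 have opposite parity, so for the cis isomer the two substituents are one axial and one equatorial in each chair.
Chair I (methyl axial, ethynyl equatorial): E = 1.75 kcal/mol; chair II (methyl equatorial, ethynyl axial): E = 0.44 kcal/mol.
ΔG = 1.31 kcal/mol between the two chairs.
K = exp(ΔG/RT) with R = 1.987×10⁻³ kcal mol⁻¹ K⁻¹ and T = 310 K gives K ≈ 8.39.

K ≈ 8.39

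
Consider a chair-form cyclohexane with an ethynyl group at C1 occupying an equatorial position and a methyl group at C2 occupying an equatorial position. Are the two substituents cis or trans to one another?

C1 and C2 have opposite parity, so their axial bonds point in opposite directions.
With opposite-parity carbons, two substituents on the same face are one axial and one equatorial; opposite faces give both axial or both equatorial.
Here the groups are equatorial/equatorial → opposite face → trans.

trans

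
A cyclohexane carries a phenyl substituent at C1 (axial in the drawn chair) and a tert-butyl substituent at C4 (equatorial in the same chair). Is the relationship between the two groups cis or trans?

C1 and C4 have opposite parity, so their axial bonds point in opposite directions.
With opposite-parity carbons, two substituents on the same face are one axial and one equatorial; opposite faces give both axial or both equatorial.
Here the groups are axial/equatorial → same face → cis.

cis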